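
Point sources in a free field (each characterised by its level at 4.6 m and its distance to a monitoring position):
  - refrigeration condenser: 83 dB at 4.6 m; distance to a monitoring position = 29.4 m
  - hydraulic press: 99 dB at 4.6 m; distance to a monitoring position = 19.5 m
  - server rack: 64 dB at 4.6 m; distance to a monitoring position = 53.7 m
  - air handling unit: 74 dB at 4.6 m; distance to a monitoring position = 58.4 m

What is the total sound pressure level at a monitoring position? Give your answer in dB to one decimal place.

Apply inverse-square spreading to bring every level to the receiver, then sum 10^(L/10).
refrigeration condenser: 83 − 20·log₁₀(29.4/4.6) = 83 − 16.11 = 66.89 dB.
hydraulic press: 99 − 20·log₁₀(19.5/4.6) = 99 − 12.55 = 86.45 dB.
server rack: 64 − 20·log₁₀(53.7/4.6) = 64 − 21.34 = 42.66 dB.
air handling unit: 74 − 20·log₁₀(58.4/4.6) = 74 − 22.07 = 51.93 dB.
Σ 10^(L/10) = 4.471e+08 → L_total = 10·log₁₀(4.471e+08) = 86.50 dB.

86.5 dB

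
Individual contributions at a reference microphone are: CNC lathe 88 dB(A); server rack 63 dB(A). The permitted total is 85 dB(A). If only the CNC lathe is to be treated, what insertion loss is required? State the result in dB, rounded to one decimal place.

Everything except the CNC lathe sums to 10^(63/10) = 1.995e+06 in linear terms, 63.00 dB(A).
To meet 85 dB(A) overall, the treated CNC lathe may contribute at most 10^(85/10) − 1.995e+06 = 3.142e+08, i.e. 84.97 dB(A).
So the CNC lathe must be reduced from 88 to 84.97 dB(A): IL = 3.03 dB.

3.0 dB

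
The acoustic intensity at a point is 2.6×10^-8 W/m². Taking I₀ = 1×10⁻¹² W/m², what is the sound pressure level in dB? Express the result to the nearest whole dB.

I/I₀ = 2.6×10^-8/10⁻¹² = 2.6×10^4, and L = 10·log₁₀(I/I₀).
L = 10·(0.4150 + 4) = 44.15 dB.

44 dB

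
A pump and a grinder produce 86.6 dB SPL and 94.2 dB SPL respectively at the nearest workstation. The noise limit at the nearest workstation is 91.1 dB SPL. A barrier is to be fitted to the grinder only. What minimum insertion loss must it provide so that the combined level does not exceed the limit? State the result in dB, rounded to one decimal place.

Everything except the grinder sums to 10^(86.6/10) = 4.571e+08 in linear terms, 86.60 dB SPL.
The limit corresponds to 10^(91.1/10) = 1.288e+09; subtracting the fixed part leaves 8.312e+08 for the grinder, i.e. 89.20 dB SPL.
Required insertion loss = 94.2 − 89.20 = 5.00 dB.

5.0 dB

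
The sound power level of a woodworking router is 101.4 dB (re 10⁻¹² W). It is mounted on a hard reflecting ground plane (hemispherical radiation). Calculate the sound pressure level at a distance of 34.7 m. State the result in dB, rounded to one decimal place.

62.6 dB

The power spreads over a hemisphere of area 2π·r², so L_p = L_w − 10·log₁₀(2π·r²).
2π·r² = 7566 m², 10·log₁₀ of that is 38.788 dB.
L_p = 101.4 − 38.788 = 62.61 dB.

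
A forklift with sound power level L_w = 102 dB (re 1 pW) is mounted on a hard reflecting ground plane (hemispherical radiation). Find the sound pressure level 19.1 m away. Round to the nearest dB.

68 dB

Free-field hemispherical radiation: L_p = L_w − 10·log₁₀(2π·r²), r = 19.1 m.
2π·r² = 2292 m², 10·log₁₀ of that is 33.602 dB.
L_p = 102 − 33.602 = 68.40 dB.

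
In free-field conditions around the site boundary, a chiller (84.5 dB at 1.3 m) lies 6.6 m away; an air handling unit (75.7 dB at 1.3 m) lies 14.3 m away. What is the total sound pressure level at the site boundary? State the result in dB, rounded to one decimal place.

Propagate each source to the receiver with L = L_ref − 20·log₁₀(r/r_ref), then add intensities.
chiller: 84.5 − 20·log₁₀(6.6/1.3) = 84.5 − 14.11 = 70.39 dB.
air handling unit: 75.7 − 20·log₁₀(14.3/1.3) = 75.7 − 20.83 = 54.87 dB.
Σ 10^(L/10) = 1.124e+07 → L_total = 10·log₁₀(1.124e+07) = 70.51 dB.

70.5 dB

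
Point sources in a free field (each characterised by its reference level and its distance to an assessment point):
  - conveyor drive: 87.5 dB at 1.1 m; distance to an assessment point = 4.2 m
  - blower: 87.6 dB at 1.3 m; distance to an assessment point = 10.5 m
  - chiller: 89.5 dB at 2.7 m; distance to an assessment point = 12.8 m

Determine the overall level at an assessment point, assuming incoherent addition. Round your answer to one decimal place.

First find each source's level at the receiver (point-source: −20·log₁₀(r/r_ref)), then combine on an intensity basis.
conveyor drive: 87.5 − 20·log₁₀(4.2/1.1) = 87.5 − 11.64 = 75.86 dB.
blower: 87.6 − 20·log₁₀(10.5/1.3) = 87.6 − 18.14 = 69.46 dB.
chiller: 89.5 − 20·log₁₀(12.8/2.7) = 89.5 − 13.52 = 75.98 dB.
Σ 10^(L/10) = 8.705e+07 → L_total = 10·log₁₀(8.705e+07) = 79.40 dB.

79.4 dB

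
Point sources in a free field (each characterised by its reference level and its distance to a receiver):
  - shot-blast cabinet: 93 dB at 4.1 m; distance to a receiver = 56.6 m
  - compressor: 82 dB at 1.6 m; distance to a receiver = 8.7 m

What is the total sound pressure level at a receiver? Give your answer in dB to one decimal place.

72.0 dB

Apply inverse-square spreading to bring every level to the receiver, then sum 10^(L/10).
shot-blast cabinet: 93 − 20·log₁₀(56.6/4.1) = 93 − 22.80 = 70.20 dB.
compressor: 82 − 20·log₁₀(8.7/1.6) = 82 − 14.71 = 67.29 dB.
Σ 10^(L/10) = 1.583e+07 → L_total = 10·log₁₀(1.583e+07) = 71.99 dB.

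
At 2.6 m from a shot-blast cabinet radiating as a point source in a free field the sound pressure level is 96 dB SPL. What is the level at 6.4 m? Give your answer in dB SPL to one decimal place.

For a point source, L₂ = L₁ − 20·log₁₀(r₂/r₁).
L₂ = 96 − 20·log₁₀(6.4/2.6) = 96 − 7.824 = 88.18 dB SPL.

88.2 dB SPL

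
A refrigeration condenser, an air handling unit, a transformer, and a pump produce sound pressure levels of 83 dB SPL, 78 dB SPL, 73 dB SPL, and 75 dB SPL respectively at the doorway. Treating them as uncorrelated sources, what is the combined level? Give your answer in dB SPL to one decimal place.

For uncorrelated sources the intensities add, so convert each level to linear form, sum, and take 10·log₁₀ of the total.
Σ 10^(L/10) = 10^(83/10) + 10^(78/10) + 10^(73/10) + 10^(75/10) = 3.142e+08.
L_total = 10·log₁₀(3.142e+08) = 84.97 dB SPL.

85.0 dB SPL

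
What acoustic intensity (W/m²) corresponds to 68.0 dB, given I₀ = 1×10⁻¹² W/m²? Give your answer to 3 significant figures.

L = 10·log₁₀(I/I₀) ⇒ I = I₀·10^(L/10) = 10⁻¹² × 10^6.80.

6.31e-06 W/m²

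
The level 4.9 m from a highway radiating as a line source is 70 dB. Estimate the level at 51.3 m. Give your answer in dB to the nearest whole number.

Cylindrical spreading from a line source gives a 10·log₁₀(r₂/r₁) drop.
L₂ = 70 − 10·log₁₀(51.3/4.9) = 70 − 10.199 = 59.80 dB.

60 dB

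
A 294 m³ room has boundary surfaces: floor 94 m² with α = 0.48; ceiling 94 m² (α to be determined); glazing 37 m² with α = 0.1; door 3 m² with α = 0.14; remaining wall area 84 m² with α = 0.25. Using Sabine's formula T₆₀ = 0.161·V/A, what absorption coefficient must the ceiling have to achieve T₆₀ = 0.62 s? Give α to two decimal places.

Required total absorption A = 0.161·294/0.62 = 76.35 m².
Absorption from the other surfaces = 94·0.48 + 37·0.1 + 3·0.14 + 84·0.25 = 70.24 m², so the ceiling must supply 6.11 m² over 94 m².
α = 6.11/94 = 0.065.

0.06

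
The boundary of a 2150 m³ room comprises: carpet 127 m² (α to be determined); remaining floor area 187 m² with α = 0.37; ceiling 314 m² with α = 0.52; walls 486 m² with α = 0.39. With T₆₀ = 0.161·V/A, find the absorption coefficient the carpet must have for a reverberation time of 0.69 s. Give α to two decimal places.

0.63

A = 0.161·V/T₆₀ = 0.161·2150/0.69 = 501.67 m² sabins.
Absorption from the other surfaces = 187·0.37 + 314·0.52 + 486·0.39 = 422.01 m², so the carpet must supply 79.66 m² over 127 m².
α = 79.66/127 = 0.627.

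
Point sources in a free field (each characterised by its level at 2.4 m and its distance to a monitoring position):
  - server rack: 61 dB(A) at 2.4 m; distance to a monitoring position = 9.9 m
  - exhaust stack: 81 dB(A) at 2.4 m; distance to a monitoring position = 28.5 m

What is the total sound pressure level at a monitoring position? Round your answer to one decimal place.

59.9 dB(A)

First find each source's level at the receiver (point-source: −20·log₁₀(r/r_ref)), then combine on an intensity basis.
server rack: 61 − 20·log₁₀(9.9/2.4) = 61 − 12.31 = 48.69 dB(A).
exhaust stack: 81 − 20·log₁₀(28.5/2.4) = 81 − 21.49 = 59.51 dB(A).
Σ 10^(L/10) = 9.667e+05 → L_total = 10·log₁₀(9.667e+05) = 59.85 dB(A).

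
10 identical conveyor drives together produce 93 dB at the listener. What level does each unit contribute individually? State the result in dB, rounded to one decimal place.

83.0 dB

Dividing the total intensity by 10 lowers the level by 10·log₁₀ 10 = 10.000 dB: L₁ = 93 − 10.000.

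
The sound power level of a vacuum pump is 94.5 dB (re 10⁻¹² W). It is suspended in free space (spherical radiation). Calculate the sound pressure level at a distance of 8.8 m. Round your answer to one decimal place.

64.6 dB

The power spreads over a sphere of area 4π·r², so L_p = L_w − 10·log₁₀(4π·r²).
4π·r² = 973.1 m², 10·log₁₀ of that is 29.882 dB.
L_p = 94.5 − 29.882 = 64.62 dB.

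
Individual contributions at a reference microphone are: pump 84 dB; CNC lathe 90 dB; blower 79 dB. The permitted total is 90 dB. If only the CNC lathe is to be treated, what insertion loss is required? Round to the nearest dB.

2 dB

Fixed contribution from the other sources: Σ 10^(L/10) = 10^(84/10) + 10^(79/10) = 3.306e+08 (85.19 dB).
The limit corresponds to 10^(90/10) = 1.000e+09; subtracting the fixed part leaves 6.694e+08 for the CNC lathe, i.e. 88.26 dB.
So the CNC lathe must be reduced from 90 to 88.26 dB: IL = 1.74 dB.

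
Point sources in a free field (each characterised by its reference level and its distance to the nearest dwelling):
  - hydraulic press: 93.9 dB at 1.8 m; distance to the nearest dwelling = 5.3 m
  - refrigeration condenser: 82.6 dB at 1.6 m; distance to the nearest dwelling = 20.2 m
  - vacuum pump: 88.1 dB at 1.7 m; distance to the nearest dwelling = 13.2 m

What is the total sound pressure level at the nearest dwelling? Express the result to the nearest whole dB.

85 dB

First find each source's level at the receiver (point-source: −20·log₁₀(r/r_ref)), then combine on an intensity basis.
hydraulic press: 93.9 − 20·log₁₀(5.3/1.8) = 93.9 − 9.38 = 84.52 dB.
refrigeration condenser: 82.6 − 20·log₁₀(20.2/1.6) = 82.6 − 22.02 = 60.58 dB.
vacuum pump: 88.1 − 20·log₁₀(13.2/1.7) = 88.1 − 17.80 = 70.30 dB.
Σ 10^(L/10) = 2.950e+08 → L_total = 10·log₁₀(2.950e+08) = 84.70 dB.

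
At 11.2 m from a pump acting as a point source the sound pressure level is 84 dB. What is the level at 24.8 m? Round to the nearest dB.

For a point source, L₂ = L₁ − 20·log₁₀(r₂/r₁).
L₂ = 84 − 20·log₁₀(24.8/11.2) = 84 − 6.905 = 77.10 dB.

77 dB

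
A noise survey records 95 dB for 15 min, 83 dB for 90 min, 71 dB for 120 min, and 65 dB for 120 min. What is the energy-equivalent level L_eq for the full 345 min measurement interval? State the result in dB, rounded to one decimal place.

82.9 dB

Weight each interval's intensity by its duration and average over T = 345 min:
Σ tᵢ·10^(Lᵢ/10) = 15·10^(95/10) + 90·10^(83/10) + 120·10^(71/10) + 120·10^(65/10) = 6.728e+10.
L_eq = 10·log₁₀(6.728e+10/345) = 82.90 dB.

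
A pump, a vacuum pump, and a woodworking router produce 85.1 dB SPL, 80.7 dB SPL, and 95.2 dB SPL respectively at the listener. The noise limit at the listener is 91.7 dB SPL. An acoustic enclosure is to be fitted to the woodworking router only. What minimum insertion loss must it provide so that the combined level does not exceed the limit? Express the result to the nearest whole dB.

5 dB

Fixed contribution from the other sources: Σ 10^(L/10) = 10^(85.1/10) + 10^(80.7/10) = 4.411e+08 (86.45 dB SPL).
The limit corresponds to 10^(91.7/10) = 1.479e+09; subtracting the fixed part leaves 1.038e+09 for the woodworking router, i.e. 90.16 dB SPL.
Required insertion loss = 95.2 − 90.16 = 5.04 dB.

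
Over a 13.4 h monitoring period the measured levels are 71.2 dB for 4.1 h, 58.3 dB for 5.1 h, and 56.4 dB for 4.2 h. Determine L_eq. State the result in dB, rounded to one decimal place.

Weight each interval's intensity by its duration and average over T = 13.4 h:
Σ tᵢ·10^(Lᵢ/10) = 4.1·10^(71.2/10) + 5.1·10^(58.3/10) + 4.2·10^(56.4/10) = 5.933e+07.
L_eq = 10·log₁₀(5.933e+07/13.4) = 66.46 dB.

66.5 dB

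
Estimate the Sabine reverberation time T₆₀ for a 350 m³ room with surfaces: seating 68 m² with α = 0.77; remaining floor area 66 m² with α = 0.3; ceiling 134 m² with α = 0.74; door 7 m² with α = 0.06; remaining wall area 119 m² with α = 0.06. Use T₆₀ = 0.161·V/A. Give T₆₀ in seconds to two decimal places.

0.32 s

Summing Sᵢαᵢ: 68·0.77 + 66·0.3 + 134·0.74 + 7·0.06 + 119·0.06 = 178.88 m².
T₆₀ = 0.161·V/A = 0.161·350/178.88 = 0.315 s.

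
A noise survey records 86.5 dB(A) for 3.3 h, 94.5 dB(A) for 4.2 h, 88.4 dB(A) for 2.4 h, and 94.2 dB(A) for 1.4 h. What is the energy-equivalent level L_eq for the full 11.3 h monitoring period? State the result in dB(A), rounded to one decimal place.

The energy average is taken in the linear domain: L_eq = 10·log₁₀[(Σ tᵢ·10^(Lᵢ/10))/T], T = 11.3 h.
Σ tᵢ·10^(Lᵢ/10) = 3.3·10^(86.5/10) + 4.2·10^(94.5/10) + 2.4·10^(88.4/10) + 1.4·10^(94.2/10) = 1.865e+10.
L_eq = 10·log₁₀(1.865e+10/11.3) = 92.18 dB(A).

92.2 dB(A)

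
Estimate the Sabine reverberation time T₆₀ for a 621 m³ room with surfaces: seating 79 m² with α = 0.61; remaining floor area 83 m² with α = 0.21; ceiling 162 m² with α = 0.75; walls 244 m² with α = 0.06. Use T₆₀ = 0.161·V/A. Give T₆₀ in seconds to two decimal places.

0.50 s

A = Σ Sᵢαᵢ = 79·0.61 + 83·0.21 + 162·0.75 + 244·0.06 = 201.76 m².
T₆₀ = 0.161 × 621 / 201.76 = 0.496 s.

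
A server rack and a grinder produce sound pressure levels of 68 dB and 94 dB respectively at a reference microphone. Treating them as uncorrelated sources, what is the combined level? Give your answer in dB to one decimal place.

94.0 dB

Incoherent sources combine by intensity addition: L_total = 10·log₁₀(Σ 10^(L_i/10)).
Σ 10^(L/10) = 10^(68/10) + 10^(94/10) = 2.518e+09.
L_total = 10·log₁₀(2.518e+09) = 94.01 dB.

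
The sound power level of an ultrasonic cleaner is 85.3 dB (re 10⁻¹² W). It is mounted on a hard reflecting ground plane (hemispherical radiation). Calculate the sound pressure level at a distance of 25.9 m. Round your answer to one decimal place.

Free-field hemispherical radiation: L_p = L_w − 10·log₁₀(2π·r²), r = 25.9 m.
2π·r² = 4215 m², 10·log₁₀ of that is 36.248 dB.
L_p = 85.3 − 36.248 = 49.05 dB.

49.1 dB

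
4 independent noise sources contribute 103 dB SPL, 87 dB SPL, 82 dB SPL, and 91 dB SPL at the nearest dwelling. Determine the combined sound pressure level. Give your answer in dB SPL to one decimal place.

Incoherent sources combine by intensity addition: L_total = 10·log₁₀(Σ 10^(L_i/10)).
Σ 10^(L/10) = 10^(103/10) + 10^(87/10) + 10^(82/10) + 10^(91/10) = 2.187e+10.
L_total = 10·log₁₀(2.187e+10) = 103.40 dB SPL.

103.4 dB SPL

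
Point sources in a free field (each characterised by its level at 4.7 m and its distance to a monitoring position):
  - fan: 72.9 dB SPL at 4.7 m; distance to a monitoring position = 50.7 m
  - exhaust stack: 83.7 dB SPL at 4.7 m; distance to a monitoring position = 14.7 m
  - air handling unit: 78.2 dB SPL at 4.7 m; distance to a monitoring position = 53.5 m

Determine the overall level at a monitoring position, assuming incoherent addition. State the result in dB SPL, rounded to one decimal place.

Propagate each source to the receiver with L = L_ref − 20·log₁₀(r/r_ref), then add intensities.
fan: 72.9 − 20·log₁₀(50.7/4.7) = 72.9 − 20.66 = 52.24 dB SPL.
exhaust stack: 83.7 − 20·log₁₀(14.7/4.7) = 83.7 − 9.90 = 73.80 dB SPL.
air handling unit: 78.2 − 20·log₁₀(53.5/4.7) = 78.2 − 21.13 = 57.07 dB SPL.
Σ 10^(L/10) = 2.464e+07 → L_total = 10·log₁₀(2.464e+07) = 73.92 dB SPL.

73.9 dB SPL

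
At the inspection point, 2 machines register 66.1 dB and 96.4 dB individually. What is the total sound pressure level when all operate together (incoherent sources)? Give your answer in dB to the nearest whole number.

96 dB

Incoherent sources combine by intensity addition: L_total = 10·log₁₀(Σ 10^(L_i/10)).
Σ 10^(L/10) = 10^(66.1/10) + 10^(96.4/10) = 4.369e+09.
L_total = 10·log₁₀(4.369e+09) = 96.40 dB.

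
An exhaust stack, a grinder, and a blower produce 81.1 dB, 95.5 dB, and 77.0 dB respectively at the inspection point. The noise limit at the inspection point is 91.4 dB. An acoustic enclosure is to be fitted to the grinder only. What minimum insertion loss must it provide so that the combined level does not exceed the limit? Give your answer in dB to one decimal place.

Fixed contribution from the other sources: Σ 10^(L/10) = 10^(81.1/10) + 10^(77.0/10) = 1.789e+08 (82.53 dB).
The limit corresponds to 10^(91.4/10) = 1.380e+09; subtracting the fixed part leaves 1.201e+09 for the grinder, i.e. 90.80 dB.
Required insertion loss = 95.5 − 90.80 = 4.70 dB.

4.7 dB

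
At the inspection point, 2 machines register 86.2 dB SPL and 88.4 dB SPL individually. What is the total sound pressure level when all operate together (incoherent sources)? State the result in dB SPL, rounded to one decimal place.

For uncorrelated sources the intensities add, so convert each level to linear form, sum, and take 10·log₁₀ of the total.
Σ 10^(L/10) = 10^(86.2/10) + 10^(88.4/10) = 1.109e+09.
L_total = 10·log₁₀(1.109e+09) = 90.45 dB SPL.

90.4 dB SPL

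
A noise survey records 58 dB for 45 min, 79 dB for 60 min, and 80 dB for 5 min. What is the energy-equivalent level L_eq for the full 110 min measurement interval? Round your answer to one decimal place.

76.8 dB

The energy average is taken in the linear domain: L_eq = 10·log₁₀[(Σ tᵢ·10^(Lᵢ/10))/T], T = 110 min.
Σ tᵢ·10^(Lᵢ/10) = 45·10^(58/10) + 60·10^(79/10) + 5·10^(80/10) = 5.294e+09.
L_eq = 10·log₁₀(5.294e+09/110) = 76.82 dB.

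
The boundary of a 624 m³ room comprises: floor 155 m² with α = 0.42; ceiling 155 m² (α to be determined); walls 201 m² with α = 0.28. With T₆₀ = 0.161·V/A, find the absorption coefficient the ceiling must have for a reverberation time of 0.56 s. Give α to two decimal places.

A = 0.161·V/T₆₀ = 0.161·624/0.56 = 179.40 m² sabins.
Absorption from the other surfaces = 155·0.42 + 201·0.28 = 121.38 m², so the ceiling must supply 58.02 m² over 155 m².
α = 58.02/155 = 0.374.

0.37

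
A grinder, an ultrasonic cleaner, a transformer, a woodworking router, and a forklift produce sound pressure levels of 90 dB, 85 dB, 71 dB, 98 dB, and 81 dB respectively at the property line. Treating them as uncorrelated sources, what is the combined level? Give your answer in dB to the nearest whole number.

99 dB

For uncorrelated sources the intensities add, so convert each level to linear form, sum, and take 10·log₁₀ of the total.
Σ 10^(L/10) = 10^(90/10) + 10^(85/10) + 10^(71/10) + 10^(98/10) + 10^(81/10) = 7.764e+09.
L_total = 10·log₁₀(7.764e+09) = 98.90 dB.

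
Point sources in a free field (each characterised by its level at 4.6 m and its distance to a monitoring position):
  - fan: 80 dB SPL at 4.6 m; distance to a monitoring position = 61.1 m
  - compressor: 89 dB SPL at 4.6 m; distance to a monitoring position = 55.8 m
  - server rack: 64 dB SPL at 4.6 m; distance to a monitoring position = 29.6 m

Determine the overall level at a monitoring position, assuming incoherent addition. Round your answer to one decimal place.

67.8 dB SPL

First find each source's level at the receiver (point-source: −20·log₁₀(r/r_ref)), then combine on an intensity basis.
fan: 80 − 20·log₁₀(61.1/4.6) = 80 − 22.47 = 57.53 dB SPL.
compressor: 89 − 20·log₁₀(55.8/4.6) = 89 − 21.68 = 67.32 dB SPL.
server rack: 64 − 20·log₁₀(29.6/4.6) = 64 − 16.17 = 47.83 dB SPL.
Σ 10^(L/10) = 6.026e+06 → L_total = 10·log₁₀(6.026e+06) = 67.80 dB SPL.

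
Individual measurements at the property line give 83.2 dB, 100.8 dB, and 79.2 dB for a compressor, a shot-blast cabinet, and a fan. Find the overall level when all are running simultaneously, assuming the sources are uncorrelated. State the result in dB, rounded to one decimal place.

Incoherent sources combine by intensity addition: L_total = 10·log₁₀(Σ 10^(L_i/10)).
Σ 10^(L/10) = 10^(83.2/10) + 10^(100.8/10) + 10^(79.2/10) = 1.231e+10.
L_total = 10·log₁₀(1.231e+10) = 100.90 dB.

100.9 dB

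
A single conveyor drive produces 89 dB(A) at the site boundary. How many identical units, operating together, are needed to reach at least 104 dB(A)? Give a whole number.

32

Need L₁ + 10·log₁₀ N ≥ 104, i.e. log₁₀ N ≥ 1.50.
N ≥ 10^(15.0/10) = 31.623, so N = 32.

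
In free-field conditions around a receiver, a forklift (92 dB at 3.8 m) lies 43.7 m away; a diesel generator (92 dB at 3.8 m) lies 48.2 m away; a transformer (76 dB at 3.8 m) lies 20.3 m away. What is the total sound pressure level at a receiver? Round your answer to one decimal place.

73.7 dB

First find each source's level at the receiver (point-source: −20·log₁₀(r/r_ref)), then combine on an intensity basis.
forklift: 92 − 20·log₁₀(43.7/3.8) = 92 − 21.21 = 70.79 dB.
diesel generator: 92 − 20·log₁₀(48.2/3.8) = 92 − 22.07 = 69.93 dB.
transformer: 76 − 20·log₁₀(20.3/3.8) = 76 − 14.55 = 61.45 dB.
Σ 10^(L/10) = 2.323e+07 → L_total = 10·log₁₀(2.323e+07) = 73.66 dB.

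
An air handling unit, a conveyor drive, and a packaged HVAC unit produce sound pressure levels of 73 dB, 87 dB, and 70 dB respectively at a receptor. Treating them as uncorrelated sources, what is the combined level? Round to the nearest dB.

87 dB

For uncorrelated sources the intensities add, so convert each level to linear form, sum, and take 10·log₁₀ of the total.
Σ 10^(L/10) = 10^(73/10) + 10^(87/10) + 10^(70/10) = 5.311e+08.
L_total = 10·log₁₀(5.311e+08) = 87.25 dB.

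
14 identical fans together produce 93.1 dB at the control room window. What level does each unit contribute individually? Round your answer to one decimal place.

81.6 dB

14 equal contributions raise the level by 10·log₁₀ 14 = 11.461 dB, so each unit alone gives 93.1 − 11.461.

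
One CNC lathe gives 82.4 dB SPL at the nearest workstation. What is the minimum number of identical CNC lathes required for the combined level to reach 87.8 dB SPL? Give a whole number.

The shortfall is 87.8 − 82.4 = 5.4 dB, and N units add 10·log₁₀ N, so need 10·log₁₀ N ≥ 5.4.
N ≥ 10^(5.4/10) = 3.467, so N = 4.

4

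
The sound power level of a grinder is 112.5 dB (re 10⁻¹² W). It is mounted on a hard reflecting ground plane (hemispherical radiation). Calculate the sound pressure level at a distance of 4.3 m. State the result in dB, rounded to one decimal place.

91.8 dB

L_p = L_w − 10·log₁₀(2π·r²) with r = 4.3 m.
2π·r² = 116.2 m², 10·log₁₀ of that is 20.651 dB.
L_p = 112.5 − 20.651 = 91.85 dB.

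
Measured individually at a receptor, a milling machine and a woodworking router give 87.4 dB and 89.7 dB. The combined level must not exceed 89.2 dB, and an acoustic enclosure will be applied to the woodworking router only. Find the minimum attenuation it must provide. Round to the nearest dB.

5 dB

Fixed contribution from the other source: Σ 10^(L/10) = 10^(87.4/10) = 5.495e+08 (87.40 dB).
To meet 89.2 dB overall, the treated woodworking router may contribute at most 10^(89.2/10) − 5.495e+08 = 2.822e+08, i.e. 84.51 dB.
So the woodworking router must be reduced from 89.7 to 84.51 dB: IL = 5.19 dB.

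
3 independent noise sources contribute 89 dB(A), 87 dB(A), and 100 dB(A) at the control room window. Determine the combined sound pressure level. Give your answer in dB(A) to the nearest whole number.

101 dB(A)

For uncorrelated sources the intensities add, so convert each level to linear form, sum, and take 10·log₁₀ of the total.
Σ 10^(L/10) = 10^(89/10) + 10^(87/10) + 10^(100/10) = 1.130e+10.
L_total = 10·log₁₀(1.130e+10) = 100.53 dB(A).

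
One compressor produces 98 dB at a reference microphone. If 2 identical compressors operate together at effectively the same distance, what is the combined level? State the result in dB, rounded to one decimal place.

L_total = L₁ + 10·log₁₀ N for N identical incoherent sources.
L_total = 98 + 10·log₁₀(2) = 98 + 3.010 = 101.01 dB.

101.0 dB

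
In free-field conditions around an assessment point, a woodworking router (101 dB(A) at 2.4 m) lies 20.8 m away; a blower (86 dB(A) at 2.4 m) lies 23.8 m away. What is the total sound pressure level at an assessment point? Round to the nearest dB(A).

82 dB(A)

Apply inverse-square spreading to bring every level to the receiver, then sum 10^(L/10).
woodworking router: 101 − 20·log₁₀(20.8/2.4) = 101 − 18.76 = 82.24 dB(A).
blower: 86 − 20·log₁₀(23.8/2.4) = 86 − 19.93 = 66.07 dB(A).
Σ 10^(L/10) = 1.717e+08 → L_total = 10·log₁₀(1.717e+08) = 82.35 dB(A).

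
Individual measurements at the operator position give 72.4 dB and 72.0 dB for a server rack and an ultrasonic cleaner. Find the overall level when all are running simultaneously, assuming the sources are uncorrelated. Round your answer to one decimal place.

Incoherent sources combine by intensity addition: L_total = 10·log₁₀(Σ 10^(L_i/10)).
Σ 10^(L/10) = 10^(72.4/10) + 10^(72.0/10) = 3.323e+07.
L_total = 10·log₁₀(3.323e+07) = 75.21 dB.

75.2 dB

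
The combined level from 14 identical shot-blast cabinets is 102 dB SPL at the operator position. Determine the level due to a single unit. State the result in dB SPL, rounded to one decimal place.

90.5 dB SPL

For N identical incoherent sources L_total = L₁ + 10·log₁₀ N, so L₁ = 102 − 10·log₁₀(14) = 102 − 11.461.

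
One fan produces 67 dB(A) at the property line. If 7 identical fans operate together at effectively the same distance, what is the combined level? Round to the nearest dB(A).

75 dB(A)

With 7 equal, uncorrelated contributions the intensity is 7× that of one unit, giving a rise of 10·log₁₀ 7.
L_total = 67 + 10·log₁₀(7) = 67 + 8.451 = 75.45 dB(A).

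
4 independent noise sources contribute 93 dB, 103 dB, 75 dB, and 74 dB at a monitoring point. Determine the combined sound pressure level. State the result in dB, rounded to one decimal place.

Incoherent sources combine by intensity addition: L_total = 10·log₁₀(Σ 10^(L_i/10)).
Σ 10^(L/10) = 10^(93/10) + 10^(103/10) + 10^(75/10) + 10^(74/10) = 2.200e+10.
L_total = 10·log₁₀(2.200e+10) = 103.43 dB.

103.4 dB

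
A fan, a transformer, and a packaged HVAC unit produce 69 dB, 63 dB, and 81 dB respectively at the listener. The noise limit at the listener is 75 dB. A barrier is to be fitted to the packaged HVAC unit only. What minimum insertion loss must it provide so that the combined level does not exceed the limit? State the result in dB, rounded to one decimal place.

7.6 dB

The untreated sources together contribute 10^(69/10) + 10^(63/10) = 9.939e+06, i.e. 69.97 dB.
To meet 75 dB overall, the treated packaged HVAC unit may contribute at most 10^(75/10) − 9.939e+06 = 2.168e+07, i.e. 73.36 dB.
So the packaged HVAC unit must be reduced from 81 to 73.36 dB: IL = 7.64 dB.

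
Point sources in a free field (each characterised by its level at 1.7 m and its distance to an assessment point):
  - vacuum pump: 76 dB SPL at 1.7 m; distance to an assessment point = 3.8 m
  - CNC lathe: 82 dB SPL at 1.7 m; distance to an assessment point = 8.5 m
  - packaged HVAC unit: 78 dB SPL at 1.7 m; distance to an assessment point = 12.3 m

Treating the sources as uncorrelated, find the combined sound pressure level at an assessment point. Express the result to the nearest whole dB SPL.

Propagate each source to the receiver with L = L_ref − 20·log₁₀(r/r_ref), then add intensities.
vacuum pump: 76 − 20·log₁₀(3.8/1.7) = 76 − 6.99 = 69.01 dB SPL.
CNC lathe: 82 − 20·log₁₀(8.5/1.7) = 82 − 13.98 = 68.02 dB SPL.
packaged HVAC unit: 78 − 20·log₁₀(12.3/1.7) = 78 − 17.19 = 60.81 dB SPL.
Σ 10^(L/10) = 1.551e+07 → L_total = 10·log₁₀(1.551e+07) = 71.91 dB SPL.

72 dB SPL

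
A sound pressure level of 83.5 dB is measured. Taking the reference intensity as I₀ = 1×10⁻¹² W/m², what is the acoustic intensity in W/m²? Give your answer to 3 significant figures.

0.000224 W/m²

I = I₀·10^(L/10) = 10⁻¹² × 10^(83.5/10) = 10^(-3.650).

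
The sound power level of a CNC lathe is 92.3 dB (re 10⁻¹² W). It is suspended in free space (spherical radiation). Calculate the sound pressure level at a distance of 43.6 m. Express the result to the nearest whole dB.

Free-field spherical radiation: L_p = L_w − 10·log₁₀(4π·r²), r = 43.6 m.
4π·r² = 2.389e+04 m², 10·log₁₀ of that is 43.782 dB.
L_p = 92.3 − 43.782 = 48.52 dB.

49 dB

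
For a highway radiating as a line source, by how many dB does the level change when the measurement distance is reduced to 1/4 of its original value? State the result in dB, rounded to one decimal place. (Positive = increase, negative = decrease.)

+6.0 dB

A line source loses 3 dB per doubling of distance; generally ΔL = −10·log₁₀(r₂/r₁).
ΔL = −10·log₁₀(0.25) = +6.02 dB.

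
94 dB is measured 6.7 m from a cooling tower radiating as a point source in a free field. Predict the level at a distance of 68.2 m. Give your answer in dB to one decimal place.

73.8 dB

For a point source, L₂ = L₁ − 20·log₁₀(r₂/r₁).
L₂ = 94 − 20·log₁₀(68.2/6.7) = 94 − 20.154 = 73.85 dB.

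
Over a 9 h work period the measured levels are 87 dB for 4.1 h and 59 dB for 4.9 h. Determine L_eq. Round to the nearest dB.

84 dB

The energy average is taken in the linear domain: L_eq = 10·log₁₀[(Σ tᵢ·10^(Lᵢ/10))/T], T = 9 h.
Σ tᵢ·10^(Lᵢ/10) = 4.1·10^(87/10) + 4.9·10^(59/10) = 2.059e+09.
L_eq = 10·log₁₀(2.059e+09/9) = 83.59 dB.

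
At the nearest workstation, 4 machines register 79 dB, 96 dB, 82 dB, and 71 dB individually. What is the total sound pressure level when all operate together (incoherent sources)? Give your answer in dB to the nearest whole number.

Incoherent sources combine by intensity addition: L_total = 10·log₁₀(Σ 10^(L_i/10)).
Σ 10^(L/10) = 10^(79/10) + 10^(96/10) + 10^(82/10) + 10^(71/10) = 4.232e+09.
L_total = 10·log₁₀(4.232e+09) = 96.27 dB.

96 dB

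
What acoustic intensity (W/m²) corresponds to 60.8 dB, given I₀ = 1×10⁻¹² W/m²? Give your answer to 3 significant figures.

I/I₀ = 10^(60.8/10) = 1.202e+06, so I = 1.202e+06 × 10⁻¹² W/m².

1.20e-06 W/m²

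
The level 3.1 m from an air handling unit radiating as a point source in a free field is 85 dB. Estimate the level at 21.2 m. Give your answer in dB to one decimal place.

Spherical spreading from a point source gives a 20·log₁₀(r₂/r₁) drop.
L₂ = 85 − 20·log₁₀(21.2/3.1) = 85 − 16.699 = 68.30 dB.

68.3 dB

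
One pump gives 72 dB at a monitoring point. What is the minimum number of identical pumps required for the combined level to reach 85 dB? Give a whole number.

N identical sources give L₁ + 10·log₁₀ N, so require 10·log₁₀ N ≥ 85 − 72 = 13.0 dB.
N ≥ 10^(13.0/10) = 19.953, so N = 20.

20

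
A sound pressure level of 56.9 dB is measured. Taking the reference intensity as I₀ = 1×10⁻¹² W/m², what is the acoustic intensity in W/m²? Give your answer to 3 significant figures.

L = 10·log₁₀(I/I₀) ⇒ I = I₀·10^(L/10) = 10⁻¹² × 10^5.69.

4.90e-07 W/m²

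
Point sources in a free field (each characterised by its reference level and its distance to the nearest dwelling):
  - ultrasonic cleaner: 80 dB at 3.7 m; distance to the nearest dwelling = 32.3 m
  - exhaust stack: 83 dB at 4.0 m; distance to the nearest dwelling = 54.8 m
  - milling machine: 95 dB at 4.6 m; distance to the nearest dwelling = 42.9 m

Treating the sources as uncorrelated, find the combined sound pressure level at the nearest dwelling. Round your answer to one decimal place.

75.9 dB

First find each source's level at the receiver (point-source: −20·log₁₀(r/r_ref)), then combine on an intensity basis.
ultrasonic cleaner: 80 − 20·log₁₀(32.3/3.7) = 80 − 18.82 = 61.18 dB.
exhaust stack: 83 − 20·log₁₀(54.8/4.0) = 83 − 22.73 = 60.27 dB.
milling machine: 95 − 20·log₁₀(42.9/4.6) = 95 − 19.39 = 75.61 dB.
Σ 10^(L/10) = 3.873e+07 → L_total = 10·log₁₀(3.873e+07) = 75.88 dB.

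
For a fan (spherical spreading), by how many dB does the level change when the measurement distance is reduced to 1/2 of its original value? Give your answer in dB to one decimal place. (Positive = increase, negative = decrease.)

Point-source spreading: ΔL = −20·log₁₀(r₂/r₁).
ΔL = −20·log₁₀(0.5) = +6.02 dB.

+6.0 dB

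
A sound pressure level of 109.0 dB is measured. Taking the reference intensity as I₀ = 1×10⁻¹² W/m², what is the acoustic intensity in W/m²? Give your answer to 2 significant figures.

I/I₀ = 10^(109.0/10) = 7.943e+10, so I = 7.943e+10 × 10⁻¹² W/m².

0.079 W/m²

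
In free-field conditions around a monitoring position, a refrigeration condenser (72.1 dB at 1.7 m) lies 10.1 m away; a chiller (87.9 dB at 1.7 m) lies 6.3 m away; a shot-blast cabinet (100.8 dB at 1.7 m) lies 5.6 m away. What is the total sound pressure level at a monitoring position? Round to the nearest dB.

Apply inverse-square spreading to bring every level to the receiver, then sum 10^(L/10).
refrigeration condenser: 72.1 − 20·log₁₀(10.1/1.7) = 72.1 − 15.48 = 56.62 dB.
chiller: 87.9 − 20·log₁₀(6.3/1.7) = 87.9 − 11.38 = 76.52 dB.
shot-blast cabinet: 100.8 − 20·log₁₀(5.6/1.7) = 100.8 − 10.35 = 90.45 dB.
Σ 10^(L/10) = 1.153e+09 → L_total = 10·log₁₀(1.153e+09) = 90.62 dB.

91 dB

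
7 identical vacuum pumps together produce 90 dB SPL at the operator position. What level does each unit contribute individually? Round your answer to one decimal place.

Dividing the total intensity by 7 lowers the level by 10·log₁₀ 7 = 8.451 dB: L₁ = 90 − 8.451.

81.5 dB SPL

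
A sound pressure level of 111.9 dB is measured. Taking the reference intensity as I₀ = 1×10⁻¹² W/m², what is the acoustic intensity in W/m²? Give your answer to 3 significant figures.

I/I₀ = 10^(111.9/10) = 1.549e+11, so I = 1.549e+11 × 10⁻¹² W/m².

0.155 W/m²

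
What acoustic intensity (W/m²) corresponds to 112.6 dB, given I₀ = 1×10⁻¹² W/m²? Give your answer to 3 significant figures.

I = I₀·10^(L/10) = 10⁻¹² × 10^(112.6/10) = 10^(-0.740).

0.182 W/m²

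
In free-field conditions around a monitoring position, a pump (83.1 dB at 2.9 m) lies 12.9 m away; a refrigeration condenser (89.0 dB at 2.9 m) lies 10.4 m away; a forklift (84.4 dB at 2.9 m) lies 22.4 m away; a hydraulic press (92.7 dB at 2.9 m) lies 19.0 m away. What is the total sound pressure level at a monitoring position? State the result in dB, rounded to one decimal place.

Apply inverse-square spreading to bring every level to the receiver, then sum 10^(L/10).
pump: 83.1 − 20·log₁₀(12.9/2.9) = 83.1 − 12.96 = 70.14 dB.
refrigeration condenser: 89.0 − 20·log₁₀(10.4/2.9) = 89.0 − 11.09 = 77.91 dB.
forklift: 84.4 − 20·log₁₀(22.4/2.9) = 84.4 − 17.76 = 66.64 dB.
hydraulic press: 92.7 − 20·log₁₀(19.0/2.9) = 92.7 − 16.33 = 76.37 dB.
Σ 10^(L/10) = 1.201e+08 → L_total = 10·log₁₀(1.201e+08) = 80.79 dB.

80.8 dB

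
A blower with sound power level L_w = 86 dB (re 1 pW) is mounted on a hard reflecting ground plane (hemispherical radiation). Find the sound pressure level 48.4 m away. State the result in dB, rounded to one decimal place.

Free-field hemispherical radiation: L_p = L_w − 10·log₁₀(2π·r²), r = 48.4 m.
2π·r² = 1.472e+04 m², 10·log₁₀ of that is 41.679 dB.
L_p = 86 − 41.679 = 44.32 dB.

44.3 dB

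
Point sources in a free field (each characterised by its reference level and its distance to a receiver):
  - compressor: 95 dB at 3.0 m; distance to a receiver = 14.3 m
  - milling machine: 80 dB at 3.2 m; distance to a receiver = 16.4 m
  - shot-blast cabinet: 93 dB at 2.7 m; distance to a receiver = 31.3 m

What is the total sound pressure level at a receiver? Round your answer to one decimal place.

First find each source's level at the receiver (point-source: −20·log₁₀(r/r_ref)), then combine on an intensity basis.
compressor: 95 − 20·log₁₀(14.3/3.0) = 95 − 13.56 = 81.44 dB.
milling machine: 80 − 20·log₁₀(16.4/3.2) = 80 − 14.19 = 65.81 dB.
shot-blast cabinet: 93 − 20·log₁₀(31.3/2.7) = 93 − 21.28 = 71.72 dB.
Σ 10^(L/10) = 1.578e+08 → L_total = 10·log₁₀(1.578e+08) = 81.98 dB.

82.0 dB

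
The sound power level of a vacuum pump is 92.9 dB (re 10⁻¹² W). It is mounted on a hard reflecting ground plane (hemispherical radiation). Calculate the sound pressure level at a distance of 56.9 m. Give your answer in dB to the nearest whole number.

50 dB

The power spreads over a hemisphere of area 2π·r², so L_p = L_w − 10·log₁₀(2π·r²).
2π·r² = 2.034e+04 m², 10·log₁₀ of that is 43.084 dB.
L_p = 92.9 − 43.084 = 49.82 dB.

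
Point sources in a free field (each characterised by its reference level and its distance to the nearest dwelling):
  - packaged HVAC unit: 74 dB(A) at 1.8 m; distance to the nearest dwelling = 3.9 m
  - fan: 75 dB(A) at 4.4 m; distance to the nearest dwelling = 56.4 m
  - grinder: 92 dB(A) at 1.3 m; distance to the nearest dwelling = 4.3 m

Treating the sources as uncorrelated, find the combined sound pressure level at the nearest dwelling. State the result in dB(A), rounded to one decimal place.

Propagate each source to the receiver with L = L_ref − 20·log₁₀(r/r_ref), then add intensities.
packaged HVAC unit: 74 − 20·log₁₀(3.9/1.8) = 74 − 6.72 = 67.28 dB(A).
fan: 75 − 20·log₁₀(56.4/4.4) = 75 − 22.16 = 52.84 dB(A).
grinder: 92 − 20·log₁₀(4.3/1.3) = 92 − 10.39 = 81.61 dB(A).
Σ 10^(L/10) = 1.504e+08 → L_total = 10·log₁₀(1.504e+08) = 81.77 dB(A).

81.8 dB(A)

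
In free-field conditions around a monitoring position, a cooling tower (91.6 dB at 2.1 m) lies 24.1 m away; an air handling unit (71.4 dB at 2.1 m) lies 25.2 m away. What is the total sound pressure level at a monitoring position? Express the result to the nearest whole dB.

70 dB

First find each source's level at the receiver (point-source: −20·log₁₀(r/r_ref)), then combine on an intensity basis.
cooling tower: 91.6 − 20·log₁₀(24.1/2.1) = 91.6 − 21.20 = 70.40 dB.
air handling unit: 71.4 − 20·log₁₀(25.2/2.1) = 71.4 − 21.58 = 49.82 dB.
Σ 10^(L/10) = 1.107e+07 → L_total = 10·log₁₀(1.107e+07) = 70.44 dB.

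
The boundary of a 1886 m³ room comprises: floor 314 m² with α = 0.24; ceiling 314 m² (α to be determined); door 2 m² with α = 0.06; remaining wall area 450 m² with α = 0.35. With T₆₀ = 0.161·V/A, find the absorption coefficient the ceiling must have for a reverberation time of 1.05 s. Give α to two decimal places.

Required total absorption A = 0.161·1886/1.05 = 289.19 m².
Absorption from the other surfaces = 314·0.24 + 2·0.06 + 450·0.35 = 232.98 m², so the ceiling must supply 56.21 m² over 314 m².
α = 56.21/314 = 0.179.

0.18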